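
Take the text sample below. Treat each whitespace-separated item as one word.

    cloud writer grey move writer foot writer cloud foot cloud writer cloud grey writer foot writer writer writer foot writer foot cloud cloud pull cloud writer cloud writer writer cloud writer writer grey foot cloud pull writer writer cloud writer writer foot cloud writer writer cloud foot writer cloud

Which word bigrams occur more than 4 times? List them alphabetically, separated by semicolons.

Bigram counts meeting the condition (more than 4 times):
  cloud writer: 7
  writer cloud: 7
  writer foot: 5
  writer writer: 7

cloud writer; writer cloud; writer foot; writer writer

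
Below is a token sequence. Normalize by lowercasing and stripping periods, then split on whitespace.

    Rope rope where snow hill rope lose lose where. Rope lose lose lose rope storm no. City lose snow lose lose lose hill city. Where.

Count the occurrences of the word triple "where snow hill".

1

Scanning the 23 overlapping trigram windows for "where snow hill":
  position 3–5: where snow hill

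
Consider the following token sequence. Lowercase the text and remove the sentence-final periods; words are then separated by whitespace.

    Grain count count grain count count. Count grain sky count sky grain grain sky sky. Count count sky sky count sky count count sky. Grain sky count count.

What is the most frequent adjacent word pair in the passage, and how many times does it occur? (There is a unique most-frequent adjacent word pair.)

"count count", 6 times

Bigram frequencies (highest first):
  count count: 6
  sky count: 5
  count sky: 4
  grain sky: 3
  grain count: 2
  count grain: 2
  … (3 more, each ≤ 2)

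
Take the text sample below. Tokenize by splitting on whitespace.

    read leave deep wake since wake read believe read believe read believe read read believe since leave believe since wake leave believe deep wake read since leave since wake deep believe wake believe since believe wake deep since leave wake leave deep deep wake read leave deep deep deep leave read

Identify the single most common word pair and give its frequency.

"read believe", 4 times

Bigram frequencies (highest first):
  read believe: 4
  leave deep: 3
  deep wake: 3
  since wake: 3
  wake read: 3
  believe read: 3
  … (20 more, each ≤ 3)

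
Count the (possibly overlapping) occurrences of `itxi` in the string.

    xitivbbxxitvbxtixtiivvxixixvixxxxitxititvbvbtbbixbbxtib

1

Sliding a length-4 window over the 55 characters (52 positions):
  position 34–37: itxi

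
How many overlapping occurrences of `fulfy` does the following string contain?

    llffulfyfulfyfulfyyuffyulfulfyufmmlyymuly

Sliding a length-5 window over the 41 characters (37 positions):
  position 4–8: fulfy
  position 9–13: fulfy
  position 14–18: fulfy
  position 26–30: fulfy

4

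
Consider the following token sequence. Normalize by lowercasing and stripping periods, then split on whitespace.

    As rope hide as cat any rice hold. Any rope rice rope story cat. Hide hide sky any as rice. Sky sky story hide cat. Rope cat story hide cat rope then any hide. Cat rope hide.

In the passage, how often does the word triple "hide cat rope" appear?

3

Scanning the 35 overlapping trigram windows for "hide cat rope":
  position 24–26: hide cat rope
  position 29–31: hide cat rope
  position 34–36: hide cat rope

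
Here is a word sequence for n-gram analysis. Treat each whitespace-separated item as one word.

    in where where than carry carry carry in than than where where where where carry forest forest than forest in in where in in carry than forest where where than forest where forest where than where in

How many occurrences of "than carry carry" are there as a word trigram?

1

Scanning the 35 overlapping trigram windows for "than carry carry":
  position 4–6: than carry carry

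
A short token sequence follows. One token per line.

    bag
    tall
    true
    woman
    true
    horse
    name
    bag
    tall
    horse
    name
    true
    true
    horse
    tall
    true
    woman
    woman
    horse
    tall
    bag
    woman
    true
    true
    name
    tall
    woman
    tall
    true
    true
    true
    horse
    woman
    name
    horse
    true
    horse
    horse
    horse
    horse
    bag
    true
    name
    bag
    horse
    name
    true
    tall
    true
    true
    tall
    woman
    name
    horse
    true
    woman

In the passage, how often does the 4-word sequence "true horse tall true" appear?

Scanning the 53 overlapping 4-gram windows for "true horse tall true":
  position 13–16: true horse tall true

1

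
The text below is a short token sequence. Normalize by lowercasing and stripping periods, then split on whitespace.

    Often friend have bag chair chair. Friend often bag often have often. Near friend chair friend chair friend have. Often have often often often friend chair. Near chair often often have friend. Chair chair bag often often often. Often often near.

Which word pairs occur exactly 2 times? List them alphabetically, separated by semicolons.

bag often; chair chair; friend have; often friend; often near

Bigram counts meeting the condition (exactly 2 times):
  bag often: 2
  chair chair: 2
  friend have: 2
  often friend: 2
  often near: 2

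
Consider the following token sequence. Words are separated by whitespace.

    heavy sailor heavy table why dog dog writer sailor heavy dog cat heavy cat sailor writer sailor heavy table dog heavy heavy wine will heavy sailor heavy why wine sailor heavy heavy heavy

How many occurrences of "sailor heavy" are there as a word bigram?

Scanning the 32 overlapping bigram windows for "sailor heavy":
  position 2–3: sailor heavy
  position 9–10: sailor heavy
  position 17–18: sailor heavy
  position 26–27: sailor heavy
  position 30–31: sailor heavy

5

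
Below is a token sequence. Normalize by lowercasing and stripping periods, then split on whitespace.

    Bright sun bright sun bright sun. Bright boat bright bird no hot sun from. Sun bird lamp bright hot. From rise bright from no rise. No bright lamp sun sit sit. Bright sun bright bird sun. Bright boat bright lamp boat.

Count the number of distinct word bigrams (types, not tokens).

41 tokens → 40 bigram windows in total.
Repeated bigrams (each contributes count−1 duplicates):
  sun bright: 5
  bright sun: 4
  boat bright: 2
  bright bird: 2
  bright boat: 2
  bright lamp: 2
11 duplicate windows → 40 − 11 = 29 distinct.

29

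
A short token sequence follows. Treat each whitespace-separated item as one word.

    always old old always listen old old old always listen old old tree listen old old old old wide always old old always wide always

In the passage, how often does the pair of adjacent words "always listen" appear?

2

Scanning the 24 overlapping bigram windows for "always listen":
  position 4–5: always listen
  position 9–10: always listen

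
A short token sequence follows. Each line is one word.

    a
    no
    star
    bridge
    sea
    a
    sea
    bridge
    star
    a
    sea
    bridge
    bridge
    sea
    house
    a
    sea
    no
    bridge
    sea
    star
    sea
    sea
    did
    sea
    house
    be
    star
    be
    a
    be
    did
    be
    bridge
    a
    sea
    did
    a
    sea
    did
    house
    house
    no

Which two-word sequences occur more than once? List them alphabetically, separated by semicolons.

Bigram counts meeting the condition (more than once):
  a sea: 5
  bridge sea: 3
  sea bridge: 2
  sea did: 3
  sea house: 2

a sea; bridge sea; sea bridge; sea did; sea house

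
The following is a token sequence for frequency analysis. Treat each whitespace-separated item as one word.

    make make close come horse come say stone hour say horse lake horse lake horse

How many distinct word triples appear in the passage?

12

15 tokens → 13 trigram windows in total.
Repeated trigrams (each contributes count−1 duplicates):
  horse lake horse: 2
1 duplicate windows → 13 − 1 = 12 distinct.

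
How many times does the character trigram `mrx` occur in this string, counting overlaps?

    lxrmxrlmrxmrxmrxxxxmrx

4

Sliding a length-3 window over the 22 characters (20 positions):
  position 8–10: mrx
  position 11–13: mrx
  position 14–16: mrx
  position 20–22: mrx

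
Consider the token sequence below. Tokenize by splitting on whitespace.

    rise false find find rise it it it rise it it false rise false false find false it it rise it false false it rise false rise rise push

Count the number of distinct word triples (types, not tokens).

24

29 tokens → 27 trigram windows in total.
Repeated trigrams (each contributes count−1 duplicates):
  it it rise: 2
  it rise it: 2
  rise it it: 2
3 duplicate windows → 27 − 3 = 24 distinct.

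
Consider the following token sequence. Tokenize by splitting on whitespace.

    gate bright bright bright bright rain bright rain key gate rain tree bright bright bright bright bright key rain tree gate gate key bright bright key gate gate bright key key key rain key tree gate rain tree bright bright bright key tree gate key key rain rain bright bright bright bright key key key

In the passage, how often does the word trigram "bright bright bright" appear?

Scanning the 53 overlapping trigram windows for "bright bright bright":
  position 2–4: bright bright bright
  position 3–5: bright bright bright
  position 13–15: bright bright bright
  position 14–16: bright bright bright
  position 15–17: bright bright bright
  position 39–41: bright bright bright
  position 49–51: bright bright bright
  position 50–52: bright bright bright

8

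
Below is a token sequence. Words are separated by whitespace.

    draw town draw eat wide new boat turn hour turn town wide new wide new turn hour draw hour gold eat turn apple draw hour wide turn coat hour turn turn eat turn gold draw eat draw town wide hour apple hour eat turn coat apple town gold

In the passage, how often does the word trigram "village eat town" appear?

0

Scanning the 46 overlapping trigram windows for "village eat town":
  (none found)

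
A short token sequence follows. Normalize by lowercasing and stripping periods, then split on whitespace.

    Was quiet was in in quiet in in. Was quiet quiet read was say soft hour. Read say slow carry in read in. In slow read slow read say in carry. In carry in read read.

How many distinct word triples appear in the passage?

32

36 tokens → 34 trigram windows in total.
Repeated trigrams (each contributes count−1 duplicates):
  carry in read: 2
  in carry in: 2
2 duplicate windows → 34 − 2 = 32 distinct.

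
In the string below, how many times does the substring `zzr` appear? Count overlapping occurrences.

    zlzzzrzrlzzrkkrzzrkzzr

4

Sliding a length-3 window over the 22 characters (20 positions):
  position 4–6: zzr
  position 10–12: zzr
  position 16–18: zzr
  position 20–22: zzr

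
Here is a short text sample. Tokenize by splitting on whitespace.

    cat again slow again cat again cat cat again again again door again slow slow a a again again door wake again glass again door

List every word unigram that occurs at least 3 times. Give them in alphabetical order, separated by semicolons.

again; cat; door; slow

Unigram counts meeting the condition (at least 3 times):
  again: 11
  cat: 4
  door: 3
  slow: 3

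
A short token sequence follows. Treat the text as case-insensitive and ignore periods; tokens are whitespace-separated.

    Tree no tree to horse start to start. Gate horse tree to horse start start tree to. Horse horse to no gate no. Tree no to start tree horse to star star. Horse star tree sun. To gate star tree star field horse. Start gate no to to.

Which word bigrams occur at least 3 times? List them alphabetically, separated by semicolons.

horse start; to horse; tree to

Bigram counts meeting the condition (at least 3 times):
  horse start: 3
  to horse: 3
  tree to: 3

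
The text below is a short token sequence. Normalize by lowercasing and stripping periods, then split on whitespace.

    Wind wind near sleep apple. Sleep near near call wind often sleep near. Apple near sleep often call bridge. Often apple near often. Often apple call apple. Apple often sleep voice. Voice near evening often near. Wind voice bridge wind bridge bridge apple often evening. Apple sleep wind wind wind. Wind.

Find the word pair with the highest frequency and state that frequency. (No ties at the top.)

"wind wind", 4 times

Bigram frequencies (highest first):
  wind wind: 4
  near sleep: 2
  apple sleep: 2
  sleep near: 2
  often sleep: 2
  apple near: 2
  … (34 more, each ≤ 2)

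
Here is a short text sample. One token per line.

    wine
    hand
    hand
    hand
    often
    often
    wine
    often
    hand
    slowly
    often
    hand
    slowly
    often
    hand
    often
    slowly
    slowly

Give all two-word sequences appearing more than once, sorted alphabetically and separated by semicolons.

Bigram counts meeting the condition (more than once):
  hand hand: 2
  hand often: 2
  hand slowly: 2
  often hand: 3
  slowly often: 2

hand hand; hand often; hand slowly; often hand; slowly often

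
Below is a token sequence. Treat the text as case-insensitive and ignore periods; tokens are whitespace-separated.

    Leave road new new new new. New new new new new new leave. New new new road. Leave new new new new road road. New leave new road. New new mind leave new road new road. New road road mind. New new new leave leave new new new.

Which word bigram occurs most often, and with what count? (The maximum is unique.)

"new new", 19 times

Bigram frequencies (highest first):
  new new: 19
  new road: 6
  road new: 5
  leave new: 5
  new leave: 3
  road road: 2
  … (7 more, each ≤ 1)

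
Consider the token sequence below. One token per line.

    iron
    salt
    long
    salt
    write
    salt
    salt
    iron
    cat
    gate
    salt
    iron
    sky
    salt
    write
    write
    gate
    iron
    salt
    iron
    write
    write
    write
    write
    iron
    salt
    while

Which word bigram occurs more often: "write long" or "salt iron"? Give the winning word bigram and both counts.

"write long": 0 occurrences
"salt iron": 3 occurrences

"salt iron" (3 vs 0)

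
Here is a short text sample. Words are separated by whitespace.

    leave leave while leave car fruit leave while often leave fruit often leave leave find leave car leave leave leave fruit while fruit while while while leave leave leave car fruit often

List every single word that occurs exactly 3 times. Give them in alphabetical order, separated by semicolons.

car; often

Unigram counts meeting the condition (exactly 3 times):
  car: 3
  often: 3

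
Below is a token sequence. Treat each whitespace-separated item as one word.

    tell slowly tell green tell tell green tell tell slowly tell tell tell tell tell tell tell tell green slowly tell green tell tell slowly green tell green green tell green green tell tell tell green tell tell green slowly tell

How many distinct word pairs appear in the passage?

8

41 tokens → 40 bigram windows in total.
Repeated bigrams (each contributes count−1 duplicates):
  tell tell: 13
  tell green: 8
  green tell: 7
  slowly tell: 4
  tell slowly: 3
  green green: 2
  green slowly: 2
32 duplicate windows → 40 − 32 = 8 distinct.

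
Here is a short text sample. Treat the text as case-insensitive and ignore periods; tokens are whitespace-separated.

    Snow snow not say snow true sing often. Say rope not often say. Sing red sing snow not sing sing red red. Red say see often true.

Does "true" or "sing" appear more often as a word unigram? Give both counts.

"sing" (5 vs 2)

"true": 2 occurrences
"sing": 5 occurrences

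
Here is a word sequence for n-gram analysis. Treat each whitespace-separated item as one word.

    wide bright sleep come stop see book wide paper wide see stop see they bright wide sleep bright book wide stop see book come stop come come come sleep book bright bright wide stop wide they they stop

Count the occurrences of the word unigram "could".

Scanning the 38 tokens for "could":
  (none found)

0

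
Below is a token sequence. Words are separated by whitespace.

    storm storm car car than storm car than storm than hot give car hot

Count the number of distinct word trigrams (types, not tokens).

11

14 tokens → 12 trigram windows in total.
Repeated trigrams (each contributes count−1 duplicates):
  car than storm: 2
1 duplicate windows → 12 − 1 = 11 distinct.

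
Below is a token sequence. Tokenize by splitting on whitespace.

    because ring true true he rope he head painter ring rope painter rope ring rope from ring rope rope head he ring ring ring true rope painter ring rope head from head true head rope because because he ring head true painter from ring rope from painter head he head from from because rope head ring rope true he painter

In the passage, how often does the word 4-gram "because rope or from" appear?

Scanning the 57 overlapping 4-gram windows for "because rope or from":
  (none found)

0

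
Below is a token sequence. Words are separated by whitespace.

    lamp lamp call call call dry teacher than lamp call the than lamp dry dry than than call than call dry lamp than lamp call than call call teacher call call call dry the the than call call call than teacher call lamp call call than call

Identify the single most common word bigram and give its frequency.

"call call", 8 times

Bigram frequencies (highest first):
  call call: 8
  than call: 5
  lamp call: 4
  call than: 4
  call dry: 3
  than lamp: 3
  … (17 more, each ≤ 2)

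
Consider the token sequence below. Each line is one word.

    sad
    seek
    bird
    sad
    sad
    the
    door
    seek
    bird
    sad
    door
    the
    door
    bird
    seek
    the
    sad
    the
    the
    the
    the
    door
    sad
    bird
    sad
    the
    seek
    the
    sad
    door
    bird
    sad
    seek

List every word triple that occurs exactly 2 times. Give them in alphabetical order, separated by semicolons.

Trigram counts meeting the condition (exactly 2 times):
  seek bird sad: 2
  seek the sad: 2
  the the the: 2

seek bird sad; seek the sad; the the the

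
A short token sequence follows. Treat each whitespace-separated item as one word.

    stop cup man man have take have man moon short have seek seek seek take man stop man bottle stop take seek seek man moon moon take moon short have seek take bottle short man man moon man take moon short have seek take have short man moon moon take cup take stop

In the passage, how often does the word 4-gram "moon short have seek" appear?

3

Scanning the 50 overlapping 4-gram windows for "moon short have seek":
  position 9–12: moon short have seek
  position 28–31: moon short have seek
  position 40–43: moon short have seek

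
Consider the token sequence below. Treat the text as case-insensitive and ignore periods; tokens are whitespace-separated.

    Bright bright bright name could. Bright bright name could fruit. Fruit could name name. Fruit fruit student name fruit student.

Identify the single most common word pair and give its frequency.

Bigram frequencies (highest first):
  bright bright: 3
  bright name: 2
  name could: 2
  fruit fruit: 2
  name fruit: 2
  fruit student: 2
  … (6 more, each ≤ 1)

"bright bright", 3 times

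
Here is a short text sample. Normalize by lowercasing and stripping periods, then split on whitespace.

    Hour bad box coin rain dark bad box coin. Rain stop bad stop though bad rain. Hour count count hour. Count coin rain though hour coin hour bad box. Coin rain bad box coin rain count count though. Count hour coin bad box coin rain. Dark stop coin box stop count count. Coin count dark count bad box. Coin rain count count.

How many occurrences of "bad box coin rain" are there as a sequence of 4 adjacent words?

6

Scanning the 59 overlapping 4-gram windows for "bad box coin rain":
  position 2–5: bad box coin rain
  position 7–10: bad box coin rain
  position 28–31: bad box coin rain
  position 32–35: bad box coin rain
  position 42–45: bad box coin rain
  position 57–60: bad box coin rain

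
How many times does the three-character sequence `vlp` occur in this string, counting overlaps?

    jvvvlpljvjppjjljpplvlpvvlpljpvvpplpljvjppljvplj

Sliding a length-3 window over the 47 characters (45 positions):
  position 4–6: vlp
  position 20–22: vlp
  position 24–26: vlp

3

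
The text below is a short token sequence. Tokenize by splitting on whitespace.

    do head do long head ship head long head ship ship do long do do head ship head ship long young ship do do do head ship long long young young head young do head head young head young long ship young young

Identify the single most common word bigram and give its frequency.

"head ship", 5 times

Bigram frequencies (highest first):
  head ship: 5
  do head: 4
  do do: 3
  head young: 3
  do long: 2
  long head: 2
  … (17 more, each ≤ 2)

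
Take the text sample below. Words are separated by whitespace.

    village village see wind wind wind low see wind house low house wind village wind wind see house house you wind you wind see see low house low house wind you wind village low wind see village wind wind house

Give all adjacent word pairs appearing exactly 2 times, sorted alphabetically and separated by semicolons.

house low; house wind; see wind; village wind; wind house; wind village; wind you

Bigram counts meeting the condition (exactly 2 times):
  house low: 2
  house wind: 2
  see wind: 2
  village wind: 2
  wind house: 2
  wind village: 2
  wind you: 2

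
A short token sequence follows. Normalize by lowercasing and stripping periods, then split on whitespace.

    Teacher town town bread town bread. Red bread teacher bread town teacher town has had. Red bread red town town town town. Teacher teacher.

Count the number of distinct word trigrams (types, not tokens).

21

24 tokens → 22 trigram windows in total.
Repeated trigrams (each contributes count−1 duplicates):
  town town town: 2
1 duplicate windows → 22 − 1 = 21 distinct.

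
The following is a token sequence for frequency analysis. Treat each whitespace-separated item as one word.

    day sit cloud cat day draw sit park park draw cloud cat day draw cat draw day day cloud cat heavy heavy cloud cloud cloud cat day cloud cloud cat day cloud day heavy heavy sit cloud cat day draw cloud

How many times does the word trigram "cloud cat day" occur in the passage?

Scanning the 39 overlapping trigram windows for "cloud cat day":
  position 3–5: cloud cat day
  position 11–13: cloud cat day
  position 25–27: cloud cat day
  position 29–31: cloud cat day
  position 37–39: cloud cat day

5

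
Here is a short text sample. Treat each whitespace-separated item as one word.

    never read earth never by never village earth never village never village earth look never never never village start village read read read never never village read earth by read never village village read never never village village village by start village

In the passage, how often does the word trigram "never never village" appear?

3

Scanning the 40 overlapping trigram windows for "never never village":
  position 16–18: never never village
  position 24–26: never never village
  position 35–37: never never village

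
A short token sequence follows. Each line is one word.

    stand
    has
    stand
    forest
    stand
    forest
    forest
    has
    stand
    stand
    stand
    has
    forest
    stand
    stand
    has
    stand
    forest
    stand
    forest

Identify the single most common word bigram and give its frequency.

Bigram frequencies (highest first):
  stand forest: 4
  stand has: 3
  has stand: 3
  forest stand: 3
  stand stand: 3
  forest forest: 1
  … (2 more, each ≤ 1)

"stand forest", 4 times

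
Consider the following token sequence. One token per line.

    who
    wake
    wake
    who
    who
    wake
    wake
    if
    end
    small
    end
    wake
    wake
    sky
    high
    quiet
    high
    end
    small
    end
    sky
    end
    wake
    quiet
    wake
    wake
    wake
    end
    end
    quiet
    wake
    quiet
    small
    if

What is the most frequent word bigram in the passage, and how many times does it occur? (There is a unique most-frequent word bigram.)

"wake wake", 5 times

Bigram frequencies (highest first):
  wake wake: 5
  who wake: 2
  end small: 2
  small end: 2
  end wake: 2
  wake quiet: 2
  … (17 more, each ≤ 2)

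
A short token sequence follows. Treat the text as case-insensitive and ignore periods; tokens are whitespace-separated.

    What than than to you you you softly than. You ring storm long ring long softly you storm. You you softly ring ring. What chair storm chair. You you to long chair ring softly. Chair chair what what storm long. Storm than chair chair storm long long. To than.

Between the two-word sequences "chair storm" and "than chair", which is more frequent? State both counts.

"chair storm" (2 vs 1)

"chair storm": 2 occurrences
"than chair": 1 occurrence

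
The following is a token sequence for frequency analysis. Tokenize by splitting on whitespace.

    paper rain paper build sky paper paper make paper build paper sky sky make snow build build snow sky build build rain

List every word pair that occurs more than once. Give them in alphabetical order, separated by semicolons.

Bigram counts meeting the condition (more than once):
  build build: 2
  paper build: 2

build build; paper build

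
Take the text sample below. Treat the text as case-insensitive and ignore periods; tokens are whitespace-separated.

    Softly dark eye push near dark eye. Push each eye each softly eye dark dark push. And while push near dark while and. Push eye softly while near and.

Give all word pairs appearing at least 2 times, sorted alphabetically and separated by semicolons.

Bigram counts meeting the condition (at least 2 times):
  dark eye: 2
  eye push: 2
  near dark: 2
  push near: 2

dark eye; eye push; near dark; push near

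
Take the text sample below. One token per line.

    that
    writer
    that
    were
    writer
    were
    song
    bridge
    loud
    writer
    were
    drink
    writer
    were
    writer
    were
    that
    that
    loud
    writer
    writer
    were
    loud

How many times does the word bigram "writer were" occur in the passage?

5

Scanning the 22 overlapping bigram windows for "writer were":
  position 5–6: writer were
  position 10–11: writer were
  position 13–14: writer were
  position 15–16: writer were
  position 21–22: writer were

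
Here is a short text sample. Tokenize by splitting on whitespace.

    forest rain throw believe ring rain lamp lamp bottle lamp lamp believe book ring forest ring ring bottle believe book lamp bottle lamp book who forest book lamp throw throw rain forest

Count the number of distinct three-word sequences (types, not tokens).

32 tokens → 30 trigram windows in total.
Repeated trigrams (each contributes count−1 duplicates):
  lamp bottle lamp: 2
1 duplicate windows → 30 − 1 = 29 distinct.

29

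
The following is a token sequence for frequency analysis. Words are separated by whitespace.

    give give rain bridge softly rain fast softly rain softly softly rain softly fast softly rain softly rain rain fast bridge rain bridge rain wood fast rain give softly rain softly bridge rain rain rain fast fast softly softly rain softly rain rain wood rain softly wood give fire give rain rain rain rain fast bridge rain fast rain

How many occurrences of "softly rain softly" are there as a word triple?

5

Scanning the 57 overlapping trigram windows for "softly rain softly":
  position 8–10: softly rain softly
  position 11–13: softly rain softly
  position 15–17: softly rain softly
  position 29–31: softly rain softly
  position 39–41: softly rain softly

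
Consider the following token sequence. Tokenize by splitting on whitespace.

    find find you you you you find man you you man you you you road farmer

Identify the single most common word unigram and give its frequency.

Unigram frequencies (highest first):
  you: 9
  find: 3
  man: 2
  road: 1
  farmer: 1

"you", 9 times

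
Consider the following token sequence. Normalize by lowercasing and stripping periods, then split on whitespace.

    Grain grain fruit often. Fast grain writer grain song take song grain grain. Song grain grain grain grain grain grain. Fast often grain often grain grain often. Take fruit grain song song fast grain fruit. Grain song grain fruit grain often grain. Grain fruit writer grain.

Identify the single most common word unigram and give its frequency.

Unigram frequencies (highest first):
  grain: 23
  song: 6
  fruit: 5
  often: 5
  fast: 3
  writer: 2
  … (1 more, each ≤ 2)

"grain", 23 times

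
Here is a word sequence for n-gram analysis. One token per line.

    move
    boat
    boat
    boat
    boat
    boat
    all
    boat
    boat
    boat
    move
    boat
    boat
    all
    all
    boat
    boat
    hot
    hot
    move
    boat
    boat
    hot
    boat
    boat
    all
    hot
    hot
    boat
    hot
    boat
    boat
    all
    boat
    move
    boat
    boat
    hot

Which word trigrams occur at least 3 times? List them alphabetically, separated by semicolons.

boat boat all; boat boat boat; boat boat hot; move boat boat

Trigram counts meeting the condition (at least 3 times):
  boat boat all: 4
  boat boat boat: 4
  boat boat hot: 3
  move boat boat: 4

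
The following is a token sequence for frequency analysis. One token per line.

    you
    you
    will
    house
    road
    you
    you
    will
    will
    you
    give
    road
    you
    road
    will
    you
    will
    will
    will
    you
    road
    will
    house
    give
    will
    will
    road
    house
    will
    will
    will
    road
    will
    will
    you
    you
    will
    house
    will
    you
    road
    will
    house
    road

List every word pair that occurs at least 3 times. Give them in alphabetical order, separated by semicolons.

Bigram counts meeting the condition (at least 3 times):
  road will: 4
  will house: 4
  will will: 7
  will you: 5
  you road: 3
  you will: 4
  you you: 3

road will; will house; will will; will you; you road; you will; you you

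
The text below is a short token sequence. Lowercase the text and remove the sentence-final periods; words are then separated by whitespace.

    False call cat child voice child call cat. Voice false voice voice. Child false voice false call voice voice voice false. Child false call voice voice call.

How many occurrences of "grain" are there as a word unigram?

0

Scanning the 27 tokens for "grain":
  (none found)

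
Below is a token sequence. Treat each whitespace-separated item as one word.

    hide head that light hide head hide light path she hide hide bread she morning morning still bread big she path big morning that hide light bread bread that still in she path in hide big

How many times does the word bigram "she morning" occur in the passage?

1

Scanning the 35 overlapping bigram windows for "she morning":
  position 14–15: she morning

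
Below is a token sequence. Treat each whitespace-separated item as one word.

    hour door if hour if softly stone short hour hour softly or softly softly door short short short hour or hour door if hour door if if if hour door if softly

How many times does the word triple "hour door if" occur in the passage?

4

Scanning the 30 overlapping trigram windows for "hour door if":
  position 1–3: hour door if
  position 21–23: hour door if
  position 24–26: hour door if
  position 29–31: hour door if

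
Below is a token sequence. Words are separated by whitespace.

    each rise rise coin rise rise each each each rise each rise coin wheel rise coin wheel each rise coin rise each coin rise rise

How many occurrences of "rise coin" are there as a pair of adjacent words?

Scanning the 24 overlapping bigram windows for "rise coin":
  position 3–4: rise coin
  position 12–13: rise coin
  position 15–16: rise coin
  position 19–20: rise coin

4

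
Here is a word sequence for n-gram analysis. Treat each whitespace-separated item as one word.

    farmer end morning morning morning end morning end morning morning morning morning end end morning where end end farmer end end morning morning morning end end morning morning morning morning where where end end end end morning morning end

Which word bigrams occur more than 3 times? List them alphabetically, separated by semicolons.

Bigram counts meeting the condition (more than 3 times):
  end end: 7
  end morning: 7
  morning end: 5
  morning morning: 11

end end; end morning; morning end; morning morning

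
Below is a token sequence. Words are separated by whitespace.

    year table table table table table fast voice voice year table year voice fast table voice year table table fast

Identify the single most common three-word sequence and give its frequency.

"table table table", 3 times

Trigram frequencies (highest first):
  table table table: 3
  year table table: 2
  table table fast: 2
  voice year table: 2
  table fast voice: 1
  fast voice voice: 1
  … (7 more, each ≤ 1)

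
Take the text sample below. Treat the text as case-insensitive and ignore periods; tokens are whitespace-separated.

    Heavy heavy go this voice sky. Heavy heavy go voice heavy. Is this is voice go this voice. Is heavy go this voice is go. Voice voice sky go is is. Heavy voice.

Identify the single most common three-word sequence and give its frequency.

"go this voice", 3 times

Trigram frequencies (highest first):
  go this voice: 3
  heavy heavy go: 2
  heavy go this: 2
  this voice is: 2
  this voice sky: 1
  voice sky heavy: 1
  … (20 more, each ≤ 1)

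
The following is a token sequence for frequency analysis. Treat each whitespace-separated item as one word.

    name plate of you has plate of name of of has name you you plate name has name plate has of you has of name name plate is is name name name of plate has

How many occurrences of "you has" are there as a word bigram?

2

Scanning the 34 overlapping bigram windows for "you has":
  position 4–5: you has
  position 22–23: you has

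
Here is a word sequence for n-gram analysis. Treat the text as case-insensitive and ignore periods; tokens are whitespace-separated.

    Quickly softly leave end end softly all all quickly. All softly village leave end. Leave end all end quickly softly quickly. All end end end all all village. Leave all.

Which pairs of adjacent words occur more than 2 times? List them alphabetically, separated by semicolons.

Bigram counts meeting the condition (more than 2 times):
  end end: 3
  leave end: 3

end end; leave end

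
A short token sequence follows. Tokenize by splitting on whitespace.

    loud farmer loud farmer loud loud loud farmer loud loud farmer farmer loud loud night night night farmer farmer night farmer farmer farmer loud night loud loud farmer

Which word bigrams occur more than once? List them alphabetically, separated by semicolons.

farmer farmer; farmer loud; loud farmer; loud loud; loud night; night farmer; night night

Bigram counts meeting the condition (more than once):
  farmer farmer: 4
  farmer loud: 5
  loud farmer: 5
  loud loud: 5
  loud night: 2
  night farmer: 2
  night night: 2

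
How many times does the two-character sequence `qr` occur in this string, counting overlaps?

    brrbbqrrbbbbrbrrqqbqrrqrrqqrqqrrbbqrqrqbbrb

Sliding a length-2 window over the 43 characters (42 positions):
  position 6–7: qr
  position 20–21: qr
  position 23–24: qr
  position 27–28: qr
  position 30–31: qr
  position 35–36: qr
  position 37–38: qr

7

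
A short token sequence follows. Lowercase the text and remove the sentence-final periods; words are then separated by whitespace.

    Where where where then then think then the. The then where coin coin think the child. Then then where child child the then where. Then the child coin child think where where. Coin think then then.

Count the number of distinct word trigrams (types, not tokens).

36 tokens → 34 trigram windows in total.
Repeated trigrams (each contributes count−1 duplicates):
  the then where: 2
1 duplicate windows → 34 − 1 = 33 distinct.

33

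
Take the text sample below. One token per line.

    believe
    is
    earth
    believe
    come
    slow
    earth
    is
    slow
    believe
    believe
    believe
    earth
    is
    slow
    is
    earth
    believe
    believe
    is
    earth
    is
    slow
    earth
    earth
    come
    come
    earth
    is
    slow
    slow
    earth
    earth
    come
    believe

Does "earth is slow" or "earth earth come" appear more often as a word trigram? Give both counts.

"earth is slow" (4 vs 2)

"earth is slow": 4 occurrences
"earth earth come": 2 occurrences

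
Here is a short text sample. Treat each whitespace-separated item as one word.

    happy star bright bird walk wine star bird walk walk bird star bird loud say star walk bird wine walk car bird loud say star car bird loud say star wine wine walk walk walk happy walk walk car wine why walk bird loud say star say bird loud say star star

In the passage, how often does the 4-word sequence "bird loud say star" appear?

Scanning the 49 overlapping 4-gram windows for "bird loud say star":
  position 13–16: bird loud say star
  position 22–25: bird loud say star
  position 27–30: bird loud say star
  position 43–46: bird loud say star
  position 48–51: bird loud say star

5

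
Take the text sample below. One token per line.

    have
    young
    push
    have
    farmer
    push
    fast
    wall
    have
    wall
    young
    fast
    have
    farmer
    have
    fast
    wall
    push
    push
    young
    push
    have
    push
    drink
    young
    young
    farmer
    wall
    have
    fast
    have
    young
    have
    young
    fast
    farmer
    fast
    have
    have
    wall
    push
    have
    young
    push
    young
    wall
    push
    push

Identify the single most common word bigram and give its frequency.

Bigram frequencies (highest first):
  have young: 4
  young push: 3
  push have: 3
  fast have: 3
  wall push: 3
  have farmer: 2
  … (22 more, each ≤ 2)

"have young", 4 times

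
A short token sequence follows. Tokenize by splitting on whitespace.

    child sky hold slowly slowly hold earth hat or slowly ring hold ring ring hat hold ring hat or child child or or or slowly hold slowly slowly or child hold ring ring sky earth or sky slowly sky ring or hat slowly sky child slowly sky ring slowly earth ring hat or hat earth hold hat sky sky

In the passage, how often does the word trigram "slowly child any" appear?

0

Scanning the 57 overlapping trigram windows for "slowly child any":
  (none found)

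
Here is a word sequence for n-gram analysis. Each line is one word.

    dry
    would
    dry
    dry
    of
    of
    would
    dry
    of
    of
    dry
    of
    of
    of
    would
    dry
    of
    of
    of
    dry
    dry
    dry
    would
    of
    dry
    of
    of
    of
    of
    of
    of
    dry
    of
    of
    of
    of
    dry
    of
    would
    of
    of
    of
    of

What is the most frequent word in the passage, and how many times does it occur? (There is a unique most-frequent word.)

"of", 26 times

Unigram frequencies (highest first):
  of: 26
  dry: 12
  would: 5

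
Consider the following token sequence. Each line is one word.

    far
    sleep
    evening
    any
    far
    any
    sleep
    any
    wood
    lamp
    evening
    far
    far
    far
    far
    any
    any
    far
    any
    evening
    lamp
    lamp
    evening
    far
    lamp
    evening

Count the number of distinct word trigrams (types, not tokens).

26 tokens → 24 trigram windows in total.
Repeated trigrams (each contributes count−1 duplicates):
  any far any: 2
  far far far: 2
  lamp evening far: 2
3 duplicate windows → 24 − 3 = 21 distinct.

21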